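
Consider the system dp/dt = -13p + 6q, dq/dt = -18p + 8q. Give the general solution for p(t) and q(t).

p(t) = -C_1e^(-t) - 2C_2e^(-4t), q(t) = -2C_1e^(-t) - 3C_2e^(-4t)

Coefficient matrix A = [[-13, 6], [-18, 8]].
Characteristic polynomial det(A - λI) = λ^2 + 5λ + 4 = 0.
Eigenvalues λ = -1, -4.
For λ=-1: (A-λI) row 1 is [-12, 6], so an eigenvector is (-1, -2).
For λ=-4: (A-λI) row 1 is [-9, 6], so an eigenvector is (-2, -3).
General solution: C_1e^(-t)(-1,-2) + C_2e^(-4t)(-2,-3).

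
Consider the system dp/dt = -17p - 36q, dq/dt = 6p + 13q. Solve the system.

Coefficient matrix A = [[-17, -36], [6, 13]].
Characteristic polynomial det(A - λI) = λ^2 + 4λ - 5 = 0.
Eigenvalues λ = -5, 1.
For λ=-5: (A-λI) row 1 is [-12, -36], so an eigenvector is (3, -1).
For λ=1: (A-λI) row 1 is [-18, -36], so an eigenvector is (-2, 1).
General solution: C_1e^(-5t)(3,-1) + C_2e^(t)(-2,1).

p(t) = 3C_1e^(-5t) - 2C_2e^(t), q(t) = -C_1e^(-5t) + C_2e^(t)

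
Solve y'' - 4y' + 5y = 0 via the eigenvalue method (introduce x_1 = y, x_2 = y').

y(t) = K_1e^(2t)cos(t) + K_2e^(2t)sin(t)

Let x_1 = y, x_2 = y'. Then x_1' = x_2 and x_2' = -5x_1 + 4x_2.
A = [[0,1],[-5,4]]; det(A-λI) = λ^2 - 4λ + 5.
Eigenvalues λ = 2 ± i.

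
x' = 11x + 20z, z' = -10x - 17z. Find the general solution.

x(t) = 3K_1e^(-3t)sin(2t) - K_1e^(-3t)cos(2t) - K_2e^(-3t)sin(2t) - 3K_2e^(-3t)cos(2t), z(t) = -2K_1e^(-3t)sin(2t) + K_1e^(-3t)cos(2t) + K_2e^(-3t)sin(2t) + 2K_2e^(-3t)cos(2t)

Coefficient matrix A = [[11, 20], [-10, -17]].
Characteristic polynomial det(A - λI) = λ^2 + 6λ + 13 = 0.
Eigenvalues λ = -3 ± 2i (complex conjugate pair).
For λ=-3+2i: an eigenvector is (-1,1) - i(3,-2) = (-1 - 3i, 1 + 2i).
A real fundamental pair from Re and Im of e^((-3+2i)t)v: X_1 = e^(-3t)(cos(2t)·(-1,1) + sin(2t)·(3,-2)), X_2 = e^(-3t)(sin(2t)·(-1,1) - cos(2t)·(3,-2)).
General solution: K_1X_1 + K_2X_2.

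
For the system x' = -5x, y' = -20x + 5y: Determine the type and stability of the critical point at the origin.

A = [[-5,0],[-20,5]]; det(A-λI) = λ^2 - 25.
λ = -5, 5: opposite signs.

saddle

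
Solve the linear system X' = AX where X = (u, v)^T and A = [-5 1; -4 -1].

u(t) = c_1e^(-3t) + c_2te^(-3t), v(t) = 2c_1e^(-3t) + 2c_2te^(-3t) + c_2e^(-3t)

Coefficient matrix A = [[-5, 1], [-4, -1]].
Characteristic polynomial det(A - λI) = λ^2 + 6λ + 9 = 0.
Single eigenvalue λ = -3 with algebraic multiplicity 2.
Eigenvector v = (1,2); generalized eigenvector w with (A-λI)w=v is (0,1).
General solution: e^(-3t)[c_1·v + c_2·(t·v + w)].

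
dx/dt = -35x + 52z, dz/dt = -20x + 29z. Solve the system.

Coefficient matrix A = [[-35, 52], [-20, 29]].
Characteristic polynomial det(A - λI) = λ^2 + 6λ + 25 = 0.
Eigenvalues λ = -3 ± 4i (complex conjugate pair).
For λ=-3+4i: an eigenvector is (2,1) - i(-3,-2) = (2 + 3i, 1 + 2i).
A real fundamental pair from Re and Im of e^((-3+4i)t)v: X_1 = e^(-3t)(cos(4t)·(2,1) + sin(4t)·(-3,-2)), X_2 = e^(-3t)(sin(4t)·(2,1) - cos(4t)·(-3,-2)).
General solution: c_1X_1 + c_2X_2.

x(t) = -3c_1e^(-3t)sin(4t) + 2c_1e^(-3t)cos(4t) + 2c_2e^(-3t)sin(4t) + 3c_2e^(-3t)cos(4t), z(t) = -2c_1e^(-3t)sin(4t) + c_1e^(-3t)cos(4t) + c_2e^(-3t)sin(4t) + 2c_2e^(-3t)cos(4t)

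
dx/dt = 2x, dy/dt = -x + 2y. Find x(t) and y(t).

Coefficient matrix A = [[2, 0], [-1, 2]].
Characteristic polynomial det(A - λI) = λ^2 - 4λ + 4 = 0.
Single eigenvalue λ = 2 with algebraic multiplicity 2.
Eigenvector v = (0,1); generalized eigenvector w with (A-λI)w=v is (-1,-3).
General solution: e^(2t)[c_1·v + c_2·(t·v + w)].

x(t) = -c_2e^(2t), y(t) = c_1e^(2t) + c_2te^(2t) - 3c_2e^(2t)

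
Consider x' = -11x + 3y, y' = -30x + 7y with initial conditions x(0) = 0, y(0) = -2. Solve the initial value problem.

Coefficient matrix A = [[-11, 3], [-30, 7]].
Characteristic polynomial det(A - λI) = λ^2 + 4λ + 13 = 0.
Eigenvalues λ = -2 ± 3i (complex conjugate pair).
For λ=-2+3i: an eigenvector is (0,-1) - i(-1,-3) = (0 + i, -1 + 3i).
A real fundamental pair from Re and Im of e^((-2+3i)t)v: X_1 = e^(-2t)(cos(3t)·(0,-1) + sin(3t)·(-1,-3)), X_2 = e^(-2t)(sin(3t)·(0,-1) - cos(3t)·(-1,-3)).
General solution: K_1X_1 + K_2X_2.
Applying x(0)=0, y(0)=-2 gives K_1=2, K_2=0.

x(t) = -2e^(-2t)sin(3t), y(t) = -6e^(-2t)sin(3t) - 2e^(-2t)cos(3t)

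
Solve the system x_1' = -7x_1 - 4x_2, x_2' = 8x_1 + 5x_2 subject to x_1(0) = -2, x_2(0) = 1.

Coefficient matrix A = [[-7, -4], [8, 5]].
Characteristic polynomial det(A - λI) = λ^2 + 2λ - 3 = 0.
Eigenvalues λ = -3, 1.
For λ=-3: (A-λI) row 1 is [-4, -4], so an eigenvector is (-1, 1).
For λ=1: (A-λI) row 1 is [-8, -4], so an eigenvector is (1, -2).
General solution: K_1e^(-3t)(-1,1) + K_2e^(t)(1,-2).
Applying x_1(0)=-2, x_2(0)=1 gives K_1=3, K_2=1.

x_1(t) = e^(t) - 3e^(-3t), x_2(t) = -2e^(t) + 3e^(-3t)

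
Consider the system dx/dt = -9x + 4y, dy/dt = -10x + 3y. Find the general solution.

x(t) = K_1e^(-3t)sin(2t) + K_1e^(-3t)cos(2t) + K_2e^(-3t)sin(2t) - K_2e^(-3t)cos(2t), y(t) = K_1e^(-3t)sin(2t) + 2K_1e^(-3t)cos(2t) + 2K_2e^(-3t)sin(2t) - K_2e^(-3t)cos(2t)

Coefficient matrix A = [[-9, 4], [-10, 3]].
Characteristic polynomial det(A - λI) = λ^2 + 6λ + 13 = 0.
Eigenvalues λ = -3 ± 2i (complex conjugate pair).
For λ=-3+2i: an eigenvector is (1,2) - i(1,1) = (1 - i, 2 - i).
A real fundamental pair from Re and Im of e^((-3+2i)t)v: X_1 = e^(-3t)(cos(2t)·(1,2) + sin(2t)·(1,1)), X_2 = e^(-3t)(sin(2t)·(1,2) - cos(2t)·(1,1)).
General solution: K_1X_1 + K_2X_2.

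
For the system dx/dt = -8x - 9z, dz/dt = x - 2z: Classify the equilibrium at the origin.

stable improper node

A = [[-8,-9],[1,-2]]; det(A-λI) = λ^2 + 10λ + 25.
repeated λ = -5 with a single eigenvector.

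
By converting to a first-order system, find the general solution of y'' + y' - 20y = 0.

y(t) = K_1e^(-5t) + K_2e^(4t)

Let x_1 = y, x_2 = y'. Then x_1' = x_2 and x_2' = 20x_1 - x_2.
A = [[0,1],[20,-1]]; det(A-λI) = λ^2 + λ - 20.
Eigenvalues λ = -5, 4 with eigenvectors (1,-5), (1,4).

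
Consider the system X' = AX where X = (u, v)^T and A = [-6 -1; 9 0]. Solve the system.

u(t) = K_1e^(-3t) + K_2te^(-3t) - K_2e^(-3t), v(t) = -3K_1e^(-3t) - 3K_2te^(-3t) + 2K_2e^(-3t)

Coefficient matrix A = [[-6, -1], [9, 0]].
Characteristic polynomial det(A - λI) = λ^2 + 6λ + 9 = 0.
Single eigenvalue λ = -3 with algebraic multiplicity 2.
Eigenvector v = (1,-3); generalized eigenvector w with (A-λI)w=v is (-1,2).
General solution: e^(-3t)[K_1·v + K_2·(t·v + w)].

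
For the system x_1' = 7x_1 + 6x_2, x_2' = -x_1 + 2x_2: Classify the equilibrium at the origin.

A = [[7,6],[-1,2]]; det(A-λI) = λ^2 - 9λ + 20.
λ = 5, 4: both positive.

unstable node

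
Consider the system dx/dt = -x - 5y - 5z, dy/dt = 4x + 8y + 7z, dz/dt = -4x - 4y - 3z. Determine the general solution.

Coefficient matrix A = [[-1, -5, -5], [4, 8, 7], [-4, -4, -3]].
det(A - λI) = 0 gives eigenvalues λ = 4, -1, 1.
For λ=4: eigenvector (1,-1,0).
For λ=-1: eigenvector (1,-2,2).
For λ=1: eigenvector (0,1,-1).
General solution: c_1e^(4t)(1,-1,0) + c_2e^(-t)(1,-2,2) + c_3e^(t)(0,1,-1).

x(t) = c_1e^(4t) + c_2e^(-t), y(t) = -c_1e^(4t) - 2c_2e^(-t) + c_3e^(t), z(t) = 2c_2e^(-t) - c_3e^(t)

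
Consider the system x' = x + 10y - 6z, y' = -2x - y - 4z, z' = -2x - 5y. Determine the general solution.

Coefficient matrix A = [[1, 10, -6], [-2, -1, -4], [-2, -5, 0]].
det(A - λI) = 0 gives eigenvalues λ = -3, -1, 4.
For λ=-3: eigenvector (-1,1,1).
For λ=-1: eigenvector (-2,1,1).
For λ=4: eigenvector (-2,0,1).
General solution: C_1e^(-3t)(-1,1,1) + C_2e^(-t)(-2,1,1) + C_3e^(4t)(-2,0,1).

x(t) = -C_1e^(-3t) - 2C_2e^(-t) - 2C_3e^(4t), y(t) = C_1e^(-3t) + C_2e^(-t), z(t) = C_1e^(-3t) + C_2e^(-t) + C_3e^(4t)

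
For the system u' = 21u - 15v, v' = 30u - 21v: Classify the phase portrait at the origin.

center

A = [[21,-15],[30,-21]]; det(A-λI) = λ^2 + 9.
λ = 0 ± 3i: zero real part.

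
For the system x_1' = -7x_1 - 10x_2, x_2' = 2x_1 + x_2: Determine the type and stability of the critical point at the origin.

A = [[-7,-10],[2,1]]; det(A-λI) = λ^2 + 6λ + 13.
λ = -3 ± 2i: negative real part.

stable spiral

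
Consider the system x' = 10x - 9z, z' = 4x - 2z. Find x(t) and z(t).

Coefficient matrix A = [[10, -9], [4, -2]].
Characteristic polynomial det(A - λI) = λ^2 - 8λ + 16 = 0.
Single eigenvalue λ = 4 with algebraic multiplicity 2.
Eigenvector v = (3,2); generalized eigenvector w with (A-λI)w=v is (2,1).
General solution: e^(4t)[C_1·v + C_2·(t·v + w)].

x(t) = 3C_1e^(4t) + 3C_2te^(4t) + 2C_2e^(4t), z(t) = 2C_1e^(4t) + 2C_2te^(4t) + C_2e^(4t)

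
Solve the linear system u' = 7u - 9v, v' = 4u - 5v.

u(t) = -3c_1e^(t) - 3c_2te^(t) + c_2e^(t), v(t) = -2c_1e^(t) - 2c_2te^(t) + c_2e^(t)

Coefficient matrix A = [[7, -9], [4, -5]].
Characteristic polynomial det(A - λI) = λ^2 - 2λ + 1 = 0.
Single eigenvalue λ = 1 with algebraic multiplicity 2.
Eigenvector v = (-3,-2); generalized eigenvector w with (A-λI)w=v is (1,1).
General solution: e^(t)[c_1·v + c_2·(t·v + w)].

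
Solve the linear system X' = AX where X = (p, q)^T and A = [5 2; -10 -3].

Coefficient matrix A = [[5, 2], [-10, -3]].
Characteristic polynomial det(A - λI) = λ^2 - 2λ + 5 = 0.
Eigenvalues λ = 1 ± 2i (complex conjugate pair).
For λ=1+2i: an eigenvector is (0,1) - i(1,-2) = (0 - i, 1 + 2i).
A real fundamental pair from Re and Im of e^((1+2i)t)v: X_1 = e^(t)(cos(2t)·(0,1) + sin(2t)·(1,-2)), X_2 = e^(t)(sin(2t)·(0,1) - cos(2t)·(1,-2)).
General solution: c_1X_1 + c_2X_2.

p(t) = c_1e^(t)sin(2t) - c_2e^(t)cos(2t), q(t) = -2c_1e^(t)sin(2t) + c_1e^(t)cos(2t) + c_2e^(t)sin(2t) + 2c_2e^(t)cos(2t)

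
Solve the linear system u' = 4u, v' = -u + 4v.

Coefficient matrix A = [[4, 0], [-1, 4]].
Characteristic polynomial det(A - λI) = λ^2 - 8λ + 16 = 0.
Single eigenvalue λ = 4 with algebraic multiplicity 2.
Eigenvector v = (0,1); generalized eigenvector w with (A-λI)w=v is (-1,2).
General solution: e^(4t)[c_1·v + c_2·(t·v + w)].

u(t) = -c_2e^(4t), v(t) = c_1e^(4t) + c_2te^(4t) + 2c_2e^(4t)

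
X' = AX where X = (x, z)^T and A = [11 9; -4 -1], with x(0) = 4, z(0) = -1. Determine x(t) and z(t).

x(t) = 15te^(5t) + 4e^(5t), z(t) = -10te^(5t) - e^(5t)

Coefficient matrix A = [[11, 9], [-4, -1]].
Characteristic polynomial det(A - λI) = λ^2 - 10λ + 25 = 0.
Single eigenvalue λ = 5 with algebraic multiplicity 2.
Eigenvector v = (3,-2); generalized eigenvector w with (A-λI)w=v is (-1,1).
General solution: e^(5t)[c_1·v + c_2·(t·v + w)].
Applying x(0)=4, z(0)=-1 gives c_1=3, c_2=5.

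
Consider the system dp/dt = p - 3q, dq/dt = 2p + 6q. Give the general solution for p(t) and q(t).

p(t) = -3c_1e^(3t) - c_2e^(4t), q(t) = 2c_1e^(3t) + c_2e^(4t)

Coefficient matrix A = [[1, -3], [2, 6]].
Characteristic polynomial det(A - λI) = λ^2 - 7λ + 12 = 0.
Eigenvalues λ = 3, 4.
For λ=3: (A-λI) row 1 is [-2, -3], so an eigenvector is (-3, 2).
For λ=4: (A-λI) row 1 is [-3, -3], so an eigenvector is (-1, 1).
General solution: c_1e^(3t)(-3,2) + c_2e^(4t)(-1,1).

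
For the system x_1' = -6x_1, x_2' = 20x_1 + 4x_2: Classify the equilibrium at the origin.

saddle

A = [[-6,0],[20,4]]; det(A-λI) = λ^2 + 2λ - 24.
λ = -6, 4: opposite signs.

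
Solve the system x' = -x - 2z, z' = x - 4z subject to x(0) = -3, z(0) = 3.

Coefficient matrix A = [[-1, -2], [1, -4]].
Characteristic polynomial det(A - λI) = λ^2 + 5λ + 6 = 0.
Eigenvalues λ = -3, -2.
For λ=-3: (A-λI) row 1 is [2, -2], so an eigenvector is (1, 1).
For λ=-2: (A-λI) row 1 is [1, -2], so an eigenvector is (-2, -1).
General solution: K_1e^(-3t)(1,1) + K_2e^(-2t)(-2,-1).
Applying x(0)=-3, z(0)=3 gives K_1=9, K_2=6.

x(t) = -12e^(-2t) + 9e^(-3t), z(t) = -6e^(-2t) + 9e^(-3t)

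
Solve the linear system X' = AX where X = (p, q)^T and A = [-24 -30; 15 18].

p(t) = c_1e^(-3t)sin(3t) - 3c_1e^(-3t)cos(3t) - 3c_2e^(-3t)sin(3t) - c_2e^(-3t)cos(3t), q(t) = -c_1e^(-3t)sin(3t) + 2c_1e^(-3t)cos(3t) + 2c_2e^(-3t)sin(3t) + c_2e^(-3t)cos(3t)

Coefficient matrix A = [[-24, -30], [15, 18]].
Characteristic polynomial det(A - λI) = λ^2 + 6λ + 18 = 0.
Eigenvalues λ = -3 ± 3i (complex conjugate pair).
For λ=-3+3i: an eigenvector is (-3,2) - i(1,-1) = (-3 - i, 2 + i).
A real fundamental pair from Re and Im of e^((-3+3i)t)v: X_1 = e^(-3t)(cos(3t)·(-3,2) + sin(3t)·(1,-1)), X_2 = e^(-3t)(sin(3t)·(-3,2) - cos(3t)·(1,-1)).
General solution: c_1X_1 + c_2X_2.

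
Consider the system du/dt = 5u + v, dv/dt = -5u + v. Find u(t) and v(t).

u(t) = -c_1e^(3t)cos(t) - c_2e^(3t)sin(t), v(t) = c_1e^(3t)sin(t) + 2c_1e^(3t)cos(t) + 2c_2e^(3t)sin(t) - c_2e^(3t)cos(t)

Coefficient matrix A = [[5, 1], [-5, 1]].
Characteristic polynomial det(A - λI) = λ^2 - 6λ + 10 = 0.
Eigenvalues λ = 3 ± i (complex conjugate pair).
For λ=3+i: an eigenvector is (-1,2) - i(0,1) = (-1, 2 - i).
A real fundamental pair from Re and Im of e^((3+i)t)v: X_1 = e^(3t)(cos(t)·(-1,2) + sin(t)·(0,1)), X_2 = e^(3t)(sin(t)·(-1,2) - cos(t)·(0,1)).
General solution: c_1X_1 + c_2X_2.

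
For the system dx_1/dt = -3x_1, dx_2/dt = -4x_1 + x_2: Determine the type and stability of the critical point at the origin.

A = [[-3,0],[-4,1]]; det(A-λI) = λ^2 + 2λ - 3.
λ = -3, 1: opposite signs.

saddle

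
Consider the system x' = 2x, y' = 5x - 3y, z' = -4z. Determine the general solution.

Coefficient matrix A = [[2, 0, 0], [5, -3, 0], [0, 0, -4]].
det(A - λI) = 0 gives eigenvalues λ = 2, -3, -4.
For λ=2: eigenvector (1,1,0).
For λ=-3: eigenvector (0,1,0).
For λ=-4: eigenvector (0,0,1).
General solution: c_1e^(2t)(1,1,0) + c_2e^(-3t)(0,1,0) + c_3e^(-4t)(0,0,1).

x(t) = c_1e^(2t), y(t) = c_1e^(2t) + c_2e^(-3t), z(t) = c_3e^(-4t)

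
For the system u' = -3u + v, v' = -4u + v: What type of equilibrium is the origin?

stable improper node

A = [[-3,1],[-4,1]]; det(A-λI) = λ^2 + 2λ + 1.
repeated λ = -1 with a single eigenvector.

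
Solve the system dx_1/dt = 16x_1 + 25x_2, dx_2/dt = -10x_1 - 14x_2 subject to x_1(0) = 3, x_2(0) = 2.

x_1(t) = 19e^(t)sin(5t) + 3e^(t)cos(5t), x_2(t) = -12e^(t)sin(5t) + 2e^(t)cos(5t)

Coefficient matrix A = [[16, 25], [-10, -14]].
Characteristic polynomial det(A - λI) = λ^2 - 2λ + 26 = 0.
Eigenvalues λ = 1 ± 5i (complex conjugate pair).
For λ=1+5i: an eigenvector is (2,-1) - i(1,-1) = (2 - i, -1 + i).
A real fundamental pair from Re and Im of e^((1+5i)t)v: X_1 = e^(t)(cos(5t)·(2,-1) + sin(5t)·(1,-1)), X_2 = e^(t)(sin(5t)·(2,-1) - cos(5t)·(1,-1)).
General solution: C_1X_1 + C_2X_2.
Applying x_1(0)=3, x_2(0)=2 gives C_1=5, C_2=7.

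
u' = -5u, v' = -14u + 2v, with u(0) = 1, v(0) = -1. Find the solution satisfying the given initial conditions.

u(t) = e^(-5t), v(t) = -3e^(2t) + 2e^(-5t)

Coefficient matrix A = [[-5, 0], [-14, 2]].
Characteristic polynomial det(A - λI) = λ^2 + 3λ - 10 = 0.
Eigenvalues λ = 2, -5.
For λ=2: (A-λI) row 1 is [-7, 0], so an eigenvector is (0, -1).
For λ=-5: (A-λI) row 2 is [-14, 7], so an eigenvector is (1, 2).
General solution: K_1e^(2t)(0,-1) + K_2e^(-5t)(1,2).
Applying u(0)=1, v(0)=-1 gives K_1=3, K_2=1.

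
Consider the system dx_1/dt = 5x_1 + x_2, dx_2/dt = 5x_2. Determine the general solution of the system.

Coefficient matrix A = [[5, 1], [0, 5]].
Characteristic polynomial det(A - λI) = λ^2 - 10λ + 25 = 0.
Single eigenvalue λ = 5 with algebraic multiplicity 2.
Eigenvector v = (-1,0); generalized eigenvector w with (A-λI)w=v is (2,-1).
General solution: e^(5t)[c_1·v + c_2·(t·v + w)].

x_1(t) = -c_1e^(5t) - c_2te^(5t) + 2c_2e^(5t), x_2(t) = -c_2e^(5t)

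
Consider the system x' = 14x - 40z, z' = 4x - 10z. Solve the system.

Coefficient matrix A = [[14, -40], [4, -10]].
Characteristic polynomial det(A - λI) = λ^2 - 4λ + 20 = 0.
Eigenvalues λ = 2 ± 4i (complex conjugate pair).
For λ=2+4i: an eigenvector is (3,1) - i(-1,0) = (3 + i, 1).
A real fundamental pair from Re and Im of e^((2+4i)t)v: X_1 = e^(2t)(cos(4t)·(3,1) + sin(4t)·(-1,0)), X_2 = e^(2t)(sin(4t)·(3,1) - cos(4t)·(-1,0)).
General solution: c_1X_1 + c_2X_2.

x(t) = -c_1e^(2t)sin(4t) + 3c_1e^(2t)cos(4t) + 3c_2e^(2t)sin(4t) + c_2e^(2t)cos(4t), z(t) = c_1e^(2t)cos(4t) + c_2e^(2t)sin(4t)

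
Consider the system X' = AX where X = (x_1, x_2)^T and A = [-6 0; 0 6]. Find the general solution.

x_1(t) = c_2e^(-6t), x_2(t) = -c_1e^(6t)

Coefficient matrix A = [[-6, 0], [0, 6]].
Characteristic polynomial det(A - λI) = λ^2 - 36 = 0.
Eigenvalues λ = 6, -6.
For λ=6: (A-λI) row 1 is [-12, 0], so an eigenvector is (0, -1).
For λ=-6: (A-λI) row 2 is [0, 12], so an eigenvector is (1, 0).
General solution: c_1e^(6t)(0,-1) + c_2e^(-6t)(1,0).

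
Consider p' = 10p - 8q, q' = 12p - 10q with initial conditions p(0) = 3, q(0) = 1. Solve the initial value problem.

p(t) = 7e^(2t) - 4e^(-2t), q(t) = 7e^(2t) - 6e^(-2t)

Coefficient matrix A = [[10, -8], [12, -10]].
Characteristic polynomial det(A - λI) = λ^2 - 4 = 0.
Eigenvalues λ = 2, -2.
For λ=2: (A-λI) row 1 is [8, -8], so an eigenvector is (-1, -1).
For λ=-2: (A-λI) row 1 is [12, -8], so an eigenvector is (-2, -3).
General solution: c_1e^(2t)(-1,-1) + c_2e^(-2t)(-2,-3).
Applying p(0)=3, q(0)=1 gives c_1=-7, c_2=2.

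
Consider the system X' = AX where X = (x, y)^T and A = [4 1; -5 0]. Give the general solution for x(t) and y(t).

x(t) = c_1e^(2t)cos(t) + c_2e^(2t)sin(t), y(t) = -c_1e^(2t)sin(t) - 2c_1e^(2t)cos(t) - 2c_2e^(2t)sin(t) + c_2e^(2t)cos(t)

Coefficient matrix A = [[4, 1], [-5, 0]].
Characteristic polynomial det(A - λI) = λ^2 - 4λ + 5 = 0.
Eigenvalues λ = 2 ± i (complex conjugate pair).
For λ=2+i: an eigenvector is (1,-2) - i(0,-1) = (1, -2 + i).
A real fundamental pair from Re and Im of e^((2+i)t)v: X_1 = e^(2t)(cos(t)·(1,-2) + sin(t)·(0,-1)), X_2 = e^(2t)(sin(t)·(1,-2) - cos(t)·(0,-1)).
General solution: c_1X_1 + c_2X_2.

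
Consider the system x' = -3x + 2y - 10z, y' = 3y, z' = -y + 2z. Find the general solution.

Coefficient matrix A = [[-3, 2, -10], [0, 3, 0], [0, -1, 2]].
det(A - λI) = 0 gives eigenvalues λ = 3, -3, 2.
For λ=3: eigenvector (2,1,-1).
For λ=-3: eigenvector (1,0,0).
For λ=2: eigenvector (-2,0,1).
General solution: K_1e^(3t)(2,1,-1) + K_2e^(-3t)(1,0,0) + K_3e^(2t)(-2,0,1).

x(t) = 2K_1e^(3t) + K_2e^(-3t) - 2K_3e^(2t), y(t) = K_1e^(3t), z(t) = -K_1e^(3t) + K_3e^(2t)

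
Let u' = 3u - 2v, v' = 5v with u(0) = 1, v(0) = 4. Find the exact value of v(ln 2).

A = [[3,-2],[0,5]]; eigenvalues λ = 5, 3.
Eigenvectors: (-1,1) for λ=5, (1,0) for λ=3.
From the initial condition, c_1 = 4, c_2 = 5.
v(ln 2) = (4)(2^5)(1) + (5)(2^3)(0) = 128.

128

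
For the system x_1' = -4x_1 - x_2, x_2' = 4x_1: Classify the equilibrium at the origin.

A = [[-4,-1],[4,0]]; det(A-λI) = λ^2 + 4λ + 4.
repeated λ = -2 with a single eigenvector.

stable improper node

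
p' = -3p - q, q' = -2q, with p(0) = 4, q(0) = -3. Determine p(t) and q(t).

Coefficient matrix A = [[-3, -1], [0, -2]].
Characteristic polynomial det(A - λI) = λ^2 + 5λ + 6 = 0.
Eigenvalues λ = -2, -3.
For λ=-2: (A-λI) row 1 is [-1, -1], so an eigenvector is (-1, 1).
For λ=-3: (A-λI) row 1 is [0, -1], so an eigenvector is (-1, 0).
General solution: K_1e^(-2t)(-1,1) + K_2e^(-3t)(-1,0).
Applying p(0)=4, q(0)=-3 gives K_1=-3, K_2=-1.

p(t) = 3e^(-2t) + e^(-3t), q(t) = -3e^(-2t)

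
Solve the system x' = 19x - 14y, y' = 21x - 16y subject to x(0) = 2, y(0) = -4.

x(t) = 14e^(5t) - 12e^(-2t), y(t) = 14e^(5t) - 18e^(-2t)

Coefficient matrix A = [[19, -14], [21, -16]].
Characteristic polynomial det(A - λI) = λ^2 - 3λ - 10 = 0.
Eigenvalues λ = -2, 5.
For λ=-2: (A-λI) row 1 is [21, -14], so an eigenvector is (2, 3).
For λ=5: (A-λI) row 1 is [14, -14], so an eigenvector is (-1, -1).
General solution: C_1e^(-2t)(2,3) + C_2e^(5t)(-1,-1).
Applying x(0)=2, y(0)=-4 gives C_1=-6, C_2=-14.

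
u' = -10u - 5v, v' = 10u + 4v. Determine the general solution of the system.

Coefficient matrix A = [[-10, -5], [10, 4]].
Characteristic polynomial det(A - λI) = λ^2 + 6λ + 10 = 0.
Eigenvalues λ = -3 ± i (complex conjugate pair).
For λ=-3+i: an eigenvector is (-1,1) - i(2,-3) = (-1 - 2i, 1 + 3i).
A real fundamental pair from Re and Im of e^((-3+i)t)v: X_1 = e^(-3t)(cos(t)·(-1,1) + sin(t)·(2,-3)), X_2 = e^(-3t)(sin(t)·(-1,1) - cos(t)·(2,-3)).
General solution: K_1X_1 + K_2X_2.

u(t) = 2K_1e^(-3t)sin(t) - K_1e^(-3t)cos(t) - K_2e^(-3t)sin(t) - 2K_2e^(-3t)cos(t), v(t) = -3K_1e^(-3t)sin(t) + K_1e^(-3t)cos(t) + K_2e^(-3t)sin(t) + 3K_2e^(-3t)cos(t)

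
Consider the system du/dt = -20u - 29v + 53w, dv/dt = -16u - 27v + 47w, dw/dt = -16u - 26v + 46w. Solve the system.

Coefficient matrix A = [[-20, -29, 53], [-16, -27, 47], [-16, -26, 46]].
det(A - λI) = 0 gives eigenvalues λ = -4, 4, -1.
For λ=-4: eigenvector (3,2,2).
For λ=4: eigenvector (1,1,1).
For λ=-1: eigenvector (1,3,2).
General solution: C_1e^(-4t)(3,2,2) + C_2e^(4t)(1,1,1) + C_3e^(-t)(1,3,2).

u(t) = 3C_1e^(-4t) + C_2e^(4t) + C_3e^(-t), v(t) = 2C_1e^(-4t) + C_2e^(4t) + 3C_3e^(-t), w(t) = 2C_1e^(-4t) + C_2e^(4t) + 2C_3e^(-t)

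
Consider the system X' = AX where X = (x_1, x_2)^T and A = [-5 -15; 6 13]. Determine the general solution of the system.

x_1(t) = c_1e^(4t)sin(3t) - 2c_1e^(4t)cos(3t) - 2c_2e^(4t)sin(3t) - c_2e^(4t)cos(3t), x_2(t) = -c_1e^(4t)sin(3t) + c_1e^(4t)cos(3t) + c_2e^(4t)sin(3t) + c_2e^(4t)cos(3t)

Coefficient matrix A = [[-5, -15], [6, 13]].
Characteristic polynomial det(A - λI) = λ^2 - 8λ + 25 = 0.
Eigenvalues λ = 4 ± 3i (complex conjugate pair).
For λ=4+3i: an eigenvector is (-2,1) - i(1,-1) = (-2 - i, 1 + i).
A real fundamental pair from Re and Im of e^((4+3i)t)v: X_1 = e^(4t)(cos(3t)·(-2,1) + sin(3t)·(1,-1)), X_2 = e^(4t)(sin(3t)·(-2,1) - cos(3t)·(1,-1)).
General solution: c_1X_1 + c_2X_2.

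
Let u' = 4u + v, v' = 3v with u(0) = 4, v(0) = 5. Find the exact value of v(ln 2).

A = [[4,1],[0,3]]; eigenvalues λ = 3, 4.
Eigenvectors: (1,-1) for λ=3, (1,0) for λ=4.
From the initial condition, c_1 = -5, c_2 = 9.
v(ln 2) = (-5)(2^3)(-1) + (9)(2^4)(0) = 40.

40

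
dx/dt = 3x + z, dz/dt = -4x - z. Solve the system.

Coefficient matrix A = [[3, 1], [-4, -1]].
Characteristic polynomial det(A - λI) = λ^2 - 2λ + 1 = 0.
Single eigenvalue λ = 1 with algebraic multiplicity 2.
Eigenvector v = (1,-2); generalized eigenvector w with (A-λI)w=v is (2,-3).
General solution: e^(t)[C_1·v + C_2·(t·v + w)].

x(t) = C_1e^(t) + C_2te^(t) + 2C_2e^(t), z(t) = -2C_1e^(t) - 2C_2te^(t) - 3C_2e^(t)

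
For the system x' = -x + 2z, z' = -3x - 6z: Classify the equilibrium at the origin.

A = [[-1,2],[-3,-6]]; det(A-λI) = λ^2 + 7λ + 12.
λ = -4, -3: both negative.

stable node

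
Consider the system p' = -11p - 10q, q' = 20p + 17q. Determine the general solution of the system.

p(t) = 2c_1e^(3t)sin(2t) - c_1e^(3t)cos(2t) - c_2e^(3t)sin(2t) - 2c_2e^(3t)cos(2t), q(t) = -3c_1e^(3t)sin(2t) + c_1e^(3t)cos(2t) + c_2e^(3t)sin(2t) + 3c_2e^(3t)cos(2t)

Coefficient matrix A = [[-11, -10], [20, 17]].
Characteristic polynomial det(A - λI) = λ^2 - 6λ + 13 = 0.
Eigenvalues λ = 3 ± 2i (complex conjugate pair).
For λ=3+2i: an eigenvector is (-1,1) - i(2,-3) = (-1 - 2i, 1 + 3i).
A real fundamental pair from Re and Im of e^((3+2i)t)v: X_1 = e^(3t)(cos(2t)·(-1,1) + sin(2t)·(2,-3)), X_2 = e^(3t)(sin(2t)·(-1,1) - cos(2t)·(2,-3)).
General solution: c_1X_1 + c_2X_2.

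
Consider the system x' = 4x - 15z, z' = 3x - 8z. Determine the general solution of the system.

x(t) = 2c_1e^(-2t)sin(3t) + c_1e^(-2t)cos(3t) + c_2e^(-2t)sin(3t) - 2c_2e^(-2t)cos(3t), z(t) = c_1e^(-2t)sin(3t) - c_2e^(-2t)cos(3t)

Coefficient matrix A = [[4, -15], [3, -8]].
Characteristic polynomial det(A - λI) = λ^2 + 4λ + 13 = 0.
Eigenvalues λ = -2 ± 3i (complex conjugate pair).
For λ=-2+3i: an eigenvector is (1,0) - i(2,1) = (1 - 2i, 0 - i).
A real fundamental pair from Re and Im of e^((-2+3i)t)v: X_1 = e^(-2t)(cos(3t)·(1,0) + sin(3t)·(2,1)), X_2 = e^(-2t)(sin(3t)·(1,0) - cos(3t)·(2,1)).
General solution: c_1X_1 + c_2X_2.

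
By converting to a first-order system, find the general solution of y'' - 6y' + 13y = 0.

Let x_1 = y, x_2 = y'. Then x_1' = x_2 and x_2' = -13x_1 + 6x_2.
A = [[0,1],[-13,6]]; det(A-λI) = λ^2 - 6λ + 13.
Eigenvalues λ = 3 ± 2i.

y(t) = C_1e^(3t)cos(2t) + C_2e^(3t)sin(2t)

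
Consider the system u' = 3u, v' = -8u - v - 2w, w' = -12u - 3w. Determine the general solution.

u(t) = C_3e^(3t), v(t) = -C_1e^(-t) + C_2e^(-3t) - C_3e^(3t), w(t) = C_2e^(-3t) - 2C_3e^(3t)

Coefficient matrix A = [[3, 0, 0], [-8, -1, -2], [-12, 0, -3]].
det(A - λI) = 0 gives eigenvalues λ = -1, -3, 3.
For λ=-1: eigenvector (0,-1,0).
For λ=-3: eigenvector (0,1,1).
For λ=3: eigenvector (1,-1,-2).
General solution: C_1e^(-t)(0,-1,0) + C_2e^(-3t)(0,1,1) + C_3e^(3t)(1,-1,-2).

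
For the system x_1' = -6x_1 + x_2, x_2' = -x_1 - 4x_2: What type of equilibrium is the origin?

A = [[-6,1],[-1,-4]]; det(A-λI) = λ^2 + 10λ + 25.
repeated λ = -5 with a single eigenvector.

stable improper node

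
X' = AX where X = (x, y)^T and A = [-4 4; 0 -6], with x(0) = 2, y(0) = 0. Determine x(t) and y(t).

x(t) = 2e^(-4t), y(t) = 0

Coefficient matrix A = [[-4, 4], [0, -6]].
Characteristic polynomial det(A - λI) = λ^2 + 10λ + 24 = 0.
Eigenvalues λ = -4, -6.
For λ=-4: (A-λI) row 1 is [0, 4], so an eigenvector is (-1, 0).
For λ=-6: (A-λI) row 1 is [2, 4], so an eigenvector is (2, -1).
General solution: c_1e^(-4t)(-1,0) + c_2e^(-6t)(2,-1).
Applying x(0)=2, y(0)=0 gives c_1=-2, c_2=0.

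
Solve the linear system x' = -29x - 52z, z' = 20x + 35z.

Coefficient matrix A = [[-29, -52], [20, 35]].
Characteristic polynomial det(A - λI) = λ^2 - 6λ + 25 = 0.
Eigenvalues λ = 3 ± 4i (complex conjugate pair).
For λ=3+4i: an eigenvector is (-2,1) - i(3,-2) = (-2 - 3i, 1 + 2i).
A real fundamental pair from Re and Im of e^((3+4i)t)v: X_1 = e^(3t)(cos(4t)·(-2,1) + sin(4t)·(3,-2)), X_2 = e^(3t)(sin(4t)·(-2,1) - cos(4t)·(3,-2)).
General solution: K_1X_1 + K_2X_2.

x(t) = 3K_1e^(3t)sin(4t) - 2K_1e^(3t)cos(4t) - 2K_2e^(3t)sin(4t) - 3K_2e^(3t)cos(4t), z(t) = -2K_1e^(3t)sin(4t) + K_1e^(3t)cos(4t) + K_2e^(3t)sin(4t) + 2K_2e^(3t)cos(4t)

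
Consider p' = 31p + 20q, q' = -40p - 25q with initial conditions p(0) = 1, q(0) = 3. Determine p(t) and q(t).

Coefficient matrix A = [[31, 20], [-40, -25]].
Characteristic polynomial det(A - λI) = λ^2 - 6λ + 25 = 0.
Eigenvalues λ = 3 ± 4i (complex conjugate pair).
For λ=3+4i: an eigenvector is (-1,1) - i(-2,3) = (-1 + 2i, 1 - 3i).
A real fundamental pair from Re and Im of e^((3+4i)t)v: X_1 = e^(3t)(cos(4t)·(-1,1) + sin(4t)·(-2,3)), X_2 = e^(3t)(sin(4t)·(-1,1) - cos(4t)·(-2,3)).
General solution: K_1X_1 + K_2X_2.
Applying p(0)=1, q(0)=3 gives K_1=-9, K_2=-4.

p(t) = 22e^(3t)sin(4t) + e^(3t)cos(4t), q(t) = -31e^(3t)sin(4t) + 3e^(3t)cos(4t)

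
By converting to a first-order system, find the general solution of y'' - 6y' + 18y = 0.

Let x_1 = y, x_2 = y'. Then x_1' = x_2 and x_2' = -18x_1 + 6x_2.
A = [[0,1],[-18,6]]; det(A-λI) = λ^2 - 6λ + 18.
Eigenvalues λ = 3 ± 3i.

y(t) = K_1e^(3t)cos(3t) + K_2e^(3t)sin(3t)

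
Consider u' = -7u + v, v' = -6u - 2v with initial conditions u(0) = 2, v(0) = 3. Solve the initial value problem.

u(t) = -e^(-4t) + 3e^(-5t), v(t) = -3e^(-4t) + 6e^(-5t)

Coefficient matrix A = [[-7, 1], [-6, -2]].
Characteristic polynomial det(A - λI) = λ^2 + 9λ + 20 = 0.
Eigenvalues λ = -5, -4.
For λ=-5: (A-λI) row 1 is [-2, 1], so an eigenvector is (-1, -2).
For λ=-4: (A-λI) row 1 is [-3, 1], so an eigenvector is (1, 3).
General solution: K_1e^(-5t)(-1,-2) + K_2e^(-4t)(1,3).
Applying u(0)=2, v(0)=3 gives K_1=-3, K_2=-1.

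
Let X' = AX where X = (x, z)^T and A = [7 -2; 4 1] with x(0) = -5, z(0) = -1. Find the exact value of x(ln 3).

A = [[7,-2],[4,1]]; eigenvalues λ = 3, 5.
Eigenvectors: (1,2) for λ=3, (1,1) for λ=5.
From the initial condition, c_1 = 4, c_2 = -9.
x(ln 3) = (4)(3^3)(1) + (-9)(3^5)(1) = -2079.

-2079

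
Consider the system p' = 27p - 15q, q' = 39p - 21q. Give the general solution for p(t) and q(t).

Coefficient matrix A = [[27, -15], [39, -21]].
Characteristic polynomial det(A - λI) = λ^2 - 6λ + 18 = 0.
Eigenvalues λ = 3 ± 3i (complex conjugate pair).
For λ=3+3i: an eigenvector is (2,3) - i(1,2) = (2 - i, 3 - 2i).
A real fundamental pair from Re and Im of e^((3+3i)t)v: X_1 = e^(3t)(cos(3t)·(2,3) + sin(3t)·(1,2)), X_2 = e^(3t)(sin(3t)·(2,3) - cos(3t)·(1,2)).
General solution: C_1X_1 + C_2X_2.

p(t) = C_1e^(3t)sin(3t) + 2C_1e^(3t)cos(3t) + 2C_2e^(3t)sin(3t) - C_2e^(3t)cos(3t), q(t) = 2C_1e^(3t)sin(3t) + 3C_1e^(3t)cos(3t) + 3C_2e^(3t)sin(3t) - 2C_2e^(3t)cos(3t)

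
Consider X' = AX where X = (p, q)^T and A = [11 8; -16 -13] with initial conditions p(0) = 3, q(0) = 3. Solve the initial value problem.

p(t) = 9e^(3t) - 6e^(-5t), q(t) = -9e^(3t) + 12e^(-5t)

Coefficient matrix A = [[11, 8], [-16, -13]].
Characteristic polynomial det(A - λI) = λ^2 + 2λ - 15 = 0.
Eigenvalues λ = -5, 3.
For λ=-5: (A-λI) row 1 is [16, 8], so an eigenvector is (1, -2).
For λ=3: (A-λI) row 1 is [8, 8], so an eigenvector is (-1, 1).
General solution: K_1e^(-5t)(1,-2) + K_2e^(3t)(-1,1).
Applying p(0)=3, q(0)=3 gives K_1=-6, K_2=-9.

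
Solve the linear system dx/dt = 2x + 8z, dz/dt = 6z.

x(t) = -2C_1e^(6t) - C_2e^(2t), z(t) = -C_1e^(6t)

Coefficient matrix A = [[2, 8], [0, 6]].
Characteristic polynomial det(A - λI) = λ^2 - 8λ + 12 = 0.
Eigenvalues λ = 6, 2.
For λ=6: (A-λI) row 1 is [-4, 8], so an eigenvector is (-2, -1).
For λ=2: (A-λI) row 1 is [0, 8], so an eigenvector is (-1, 0).
General solution: C_1e^(6t)(-2,-1) + C_2e^(2t)(-1,0).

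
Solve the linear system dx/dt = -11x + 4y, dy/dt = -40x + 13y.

Coefficient matrix A = [[-11, 4], [-40, 13]].
Characteristic polynomial det(A - λI) = λ^2 - 2λ + 17 = 0.
Eigenvalues λ = 1 ± 4i (complex conjugate pair).
For λ=1+4i: an eigenvector is (-1,-3) - i(0,1) = (-1, -3 - i).
A real fundamental pair from Re and Im of e^((1+4i)t)v: X_1 = e^(t)(cos(4t)·(-1,-3) + sin(4t)·(0,1)), X_2 = e^(t)(sin(4t)·(-1,-3) - cos(4t)·(0,1)).
General solution: K_1X_1 + K_2X_2.

x(t) = -K_1e^(t)cos(4t) - K_2e^(t)sin(4t), y(t) = K_1e^(t)sin(4t) - 3K_1e^(t)cos(4t) - 3K_2e^(t)sin(4t) - K_2e^(t)cos(4t)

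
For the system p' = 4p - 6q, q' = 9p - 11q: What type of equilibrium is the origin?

stable node

A = [[4,-6],[9,-11]]; det(A-λI) = λ^2 + 7λ + 10.
λ = -2, -5: both negative.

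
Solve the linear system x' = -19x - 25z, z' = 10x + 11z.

x(t) = -C_1e^(-4t)sin(5t) + 2C_1e^(-4t)cos(5t) + 2C_2e^(-4t)sin(5t) + C_2e^(-4t)cos(5t), z(t) = C_1e^(-4t)sin(5t) - C_1e^(-4t)cos(5t) - C_2e^(-4t)sin(5t) - C_2e^(-4t)cos(5t)

Coefficient matrix A = [[-19, -25], [10, 11]].
Characteristic polynomial det(A - λI) = λ^2 + 8λ + 41 = 0.
Eigenvalues λ = -4 ± 5i (complex conjugate pair).
For λ=-4+5i: an eigenvector is (2,-1) - i(-1,1) = (2 + i, -1 - i).
A real fundamental pair from Re and Im of e^((-4+5i)t)v: X_1 = e^(-4t)(cos(5t)·(2,-1) + sin(5t)·(-1,1)), X_2 = e^(-4t)(sin(5t)·(2,-1) - cos(5t)·(-1,1)).
General solution: C_1X_1 + C_2X_2.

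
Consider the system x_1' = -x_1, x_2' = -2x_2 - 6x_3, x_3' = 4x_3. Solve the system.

Coefficient matrix A = [[-1, 0, 0], [0, -2, -6], [0, 0, 4]].
det(A - λI) = 0 gives eigenvalues λ = -2, -1, 4.
For λ=-2: eigenvector (0,1,0).
For λ=-1: eigenvector (1,0,0).
For λ=4: eigenvector (0,-1,1).
General solution: c_1e^(-2t)(0,1,0) + c_2e^(-t)(1,0,0) + c_3e^(4t)(0,-1,1).

x_1(t) = c_2e^(-t), x_2(t) = c_1e^(-2t) - c_3e^(4t), x_3(t) = c_3e^(4t)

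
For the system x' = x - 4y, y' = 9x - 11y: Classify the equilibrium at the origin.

stable improper node

A = [[1,-4],[9,-11]]; det(A-λI) = λ^2 + 10λ + 25.
repeated λ = -5 with a single eigenvector.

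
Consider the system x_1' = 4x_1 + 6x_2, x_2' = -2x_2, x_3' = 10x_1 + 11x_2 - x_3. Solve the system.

Coefficient matrix A = [[4, 6, 0], [0, -2, 0], [10, 11, -1]].
det(A - λI) = 0 gives eigenvalues λ = 4, -2, -1.
For λ=4: eigenvector (1,0,2).
For λ=-2: eigenvector (-1,1,-1).
For λ=-1: eigenvector (0,0,1).
General solution: c_1e^(4t)(1,0,2) + c_2e^(-2t)(-1,1,-1) + c_3e^(-t)(0,0,1).

x_1(t) = c_1e^(4t) - c_2e^(-2t), x_2(t) = c_2e^(-2t), x_3(t) = 2c_1e^(4t) - c_2e^(-2t) + c_3e^(-t)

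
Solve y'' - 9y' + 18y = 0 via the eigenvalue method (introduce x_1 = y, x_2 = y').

y(t) = K_1e^(3t) + K_2e^(6t)

Let x_1 = y, x_2 = y'. Then x_1' = x_2 and x_2' = -18x_1 + 9x_2.
A = [[0,1],[-18,9]]; det(A-λI) = λ^2 - 9λ + 18.
Eigenvalues λ = 3, 6 with eigenvectors (1,3), (1,6).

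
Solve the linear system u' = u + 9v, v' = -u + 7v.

Coefficient matrix A = [[1, 9], [-1, 7]].
Characteristic polynomial det(A - λI) = λ^2 - 8λ + 16 = 0.
Single eigenvalue λ = 4 with algebraic multiplicity 2.
Eigenvector v = (-3,-1); generalized eigenvector w with (A-λI)w=v is (-2,-1).
General solution: e^(4t)[C_1·v + C_2·(t·v + w)].

u(t) = -3C_1e^(4t) - 3C_2te^(4t) - 2C_2e^(4t), v(t) = -C_1e^(4t) - C_2te^(4t) - C_2e^(4t)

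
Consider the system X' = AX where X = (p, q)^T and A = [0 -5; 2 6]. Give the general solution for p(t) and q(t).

p(t) = C_1e^(3t)sin(t) - 2C_1e^(3t)cos(t) - 2C_2e^(3t)sin(t) - C_2e^(3t)cos(t), q(t) = -C_1e^(3t)sin(t) + C_1e^(3t)cos(t) + C_2e^(3t)sin(t) + C_2e^(3t)cos(t)

Coefficient matrix A = [[0, -5], [2, 6]].
Characteristic polynomial det(A - λI) = λ^2 - 6λ + 10 = 0.
Eigenvalues λ = 3 ± i (complex conjugate pair).
For λ=3+i: an eigenvector is (-2,1) - i(1,-1) = (-2 - i, 1 + i).
A real fundamental pair from Re and Im of e^((3+i)t)v: X_1 = e^(3t)(cos(t)·(-2,1) + sin(t)·(1,-1)), X_2 = e^(3t)(sin(t)·(-2,1) - cos(t)·(1,-1)).
General solution: C_1X_1 + C_2X_2.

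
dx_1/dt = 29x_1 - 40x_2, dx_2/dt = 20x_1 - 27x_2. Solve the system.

Coefficient matrix A = [[29, -40], [20, -27]].
Characteristic polynomial det(A - λI) = λ^2 - 2λ + 17 = 0.
Eigenvalues λ = 1 ± 4i (complex conjugate pair).
For λ=1+4i: an eigenvector is (-1,-1) - i(3,2) = (-1 - 3i, -1 - 2i).
A real fundamental pair from Re and Im of e^((1+4i)t)v: X_1 = e^(t)(cos(4t)·(-1,-1) + sin(4t)·(3,2)), X_2 = e^(t)(sin(4t)·(-1,-1) - cos(4t)·(3,2)).
General solution: K_1X_1 + K_2X_2.

x_1(t) = 3K_1e^(t)sin(4t) - K_1e^(t)cos(4t) - K_2e^(t)sin(4t) - 3K_2e^(t)cos(4t), x_2(t) = 2K_1e^(t)sin(4t) - K_1e^(t)cos(4t) - K_2e^(t)sin(4t) - 2K_2e^(t)cos(4t)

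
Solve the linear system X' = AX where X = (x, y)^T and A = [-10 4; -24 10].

x(t) = C_1e^(2t) + C_2e^(-2t), y(t) = 3C_1e^(2t) + 2C_2e^(-2t)

Coefficient matrix A = [[-10, 4], [-24, 10]].
Characteristic polynomial det(A - λI) = λ^2 - 4 = 0.
Eigenvalues λ = 2, -2.
For λ=2: (A-λI) row 1 is [-12, 4], so an eigenvector is (1, 3).
For λ=-2: (A-λI) row 1 is [-8, 4], so an eigenvector is (1, 2).
General solution: C_1e^(2t)(1,3) + C_2e^(-2t)(1,2).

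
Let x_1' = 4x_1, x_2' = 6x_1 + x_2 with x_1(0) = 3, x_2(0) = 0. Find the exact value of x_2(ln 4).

A = [[4,0],[6,1]]; eigenvalues λ = 1, 4.
Eigenvectors: (0,1) for λ=1, (1,2) for λ=4.
From the initial condition, c_1 = -6, c_2 = 3.
x_2(ln 4) = (-6)(4^1)(1) + (3)(4^4)(2) = 1512.

1512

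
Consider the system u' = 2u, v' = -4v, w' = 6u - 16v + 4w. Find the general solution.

Coefficient matrix A = [[2, 0, 0], [0, -4, 0], [6, -16, 4]].
det(A - λI) = 0 gives eigenvalues λ = 2, -4, 4.
For λ=2: eigenvector (1,0,-3).
For λ=-4: eigenvector (0,1,2).
For λ=4: eigenvector (0,0,1).
General solution: c_1e^(2t)(1,0,-3) + c_2e^(-4t)(0,1,2) + c_3e^(4t)(0,0,1).

u(t) = c_1e^(2t), v(t) = c_2e^(-4t), w(t) = -3c_1e^(2t) + 2c_2e^(-4t) + c_3e^(4t)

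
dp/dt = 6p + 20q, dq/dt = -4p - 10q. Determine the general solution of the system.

p(t) = C_1e^(-2t)sin(4t) - 2C_1e^(-2t)cos(4t) - 2C_2e^(-2t)sin(4t) - C_2e^(-2t)cos(4t), q(t) = C_1e^(-2t)cos(4t) + C_2e^(-2t)sin(4t)

Coefficient matrix A = [[6, 20], [-4, -10]].
Characteristic polynomial det(A - λI) = λ^2 + 4λ + 20 = 0.
Eigenvalues λ = -2 ± 4i (complex conjugate pair).
For λ=-2+4i: an eigenvector is (-2,1) - i(1,0) = (-2 - i, 1).
A real fundamental pair from Re and Im of e^((-2+4i)t)v: X_1 = e^(-2t)(cos(4t)·(-2,1) + sin(4t)·(1,0)), X_2 = e^(-2t)(sin(4t)·(-2,1) - cos(4t)·(1,0)).
General solution: C_1X_1 + C_2X_2.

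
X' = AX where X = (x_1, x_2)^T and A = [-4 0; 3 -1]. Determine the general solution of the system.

Coefficient matrix A = [[-4, 0], [3, -1]].
Characteristic polynomial det(A - λI) = λ^2 + 5λ + 4 = 0.
Eigenvalues λ = -1, -4.
For λ=-1: (A-λI) row 1 is [-3, 0], so an eigenvector is (0, -1).
For λ=-4: (A-λI) row 2 is [3, 3], so an eigenvector is (-1, 1).
General solution: C_1e^(-t)(0,-1) + C_2e^(-4t)(-1,1).

x_1(t) = -C_2e^(-4t), x_2(t) = -C_1e^(-t) + C_2e^(-4t)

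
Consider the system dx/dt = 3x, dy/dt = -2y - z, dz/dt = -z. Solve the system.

Coefficient matrix A = [[3, 0, 0], [0, -2, -1], [0, 0, -1]].
det(A - λI) = 0 gives eigenvalues λ = 3, -2, -1.
For λ=3: eigenvector (1,0,0).
For λ=-2: eigenvector (0,1,0).
For λ=-1: eigenvector (0,-1,1).
General solution: c_1e^(3t)(1,0,0) + c_2e^(-2t)(0,1,0) + c_3e^(-t)(0,-1,1).

x(t) = c_1e^(3t), y(t) = c_2e^(-2t) - c_3e^(-t), z(t) = c_3e^(-t)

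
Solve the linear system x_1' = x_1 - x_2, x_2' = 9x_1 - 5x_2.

Coefficient matrix A = [[1, -1], [9, -5]].
Characteristic polynomial det(A - λI) = λ^2 + 4λ + 4 = 0.
Single eigenvalue λ = -2 with algebraic multiplicity 2.
Eigenvector v = (-1,-3); generalized eigenvector w with (A-λI)w=v is (0,1).
General solution: e^(-2t)[c_1·v + c_2·(t·v + w)].

x_1(t) = -c_1e^(-2t) - c_2te^(-2t), x_2(t) = -3c_1e^(-2t) - 3c_2te^(-2t) + c_2e^(-2t)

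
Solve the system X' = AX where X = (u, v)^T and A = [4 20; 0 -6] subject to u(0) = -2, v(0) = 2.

u(t) = 2e^(4t) - 4e^(-6t), v(t) = 2e^(-6t)

Coefficient matrix A = [[4, 20], [0, -6]].
Characteristic polynomial det(A - λI) = λ^2 + 2λ - 24 = 0.
Eigenvalues λ = -6, 4.
For λ=-6: (A-λI) row 1 is [10, 20], so an eigenvector is (-2, 1).
For λ=4: (A-λI) row 1 is [0, 20], so an eigenvector is (-1, 0).
General solution: C_1e^(-6t)(-2,1) + C_2e^(4t)(-1,0).
Applying u(0)=-2, v(0)=2 gives C_1=2, C_2=-2.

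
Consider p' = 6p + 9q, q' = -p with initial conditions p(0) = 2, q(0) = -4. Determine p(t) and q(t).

p(t) = -30te^(3t) + 2e^(3t), q(t) = 10te^(3t) - 4e^(3t)

Coefficient matrix A = [[6, 9], [-1, 0]].
Characteristic polynomial det(A - λI) = λ^2 - 6λ + 9 = 0.
Single eigenvalue λ = 3 with algebraic multiplicity 2.
Eigenvector v = (-3,1); generalized eigenvector w with (A-λI)w=v is (2,-1).
General solution: e^(3t)[C_1·v + C_2·(t·v + w)].
Applying p(0)=2, q(0)=-4 gives C_1=6, C_2=10.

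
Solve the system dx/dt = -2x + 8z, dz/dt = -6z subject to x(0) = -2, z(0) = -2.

Coefficient matrix A = [[-2, 8], [0, -6]].
Characteristic polynomial det(A - λI) = λ^2 + 8λ + 12 = 0.
Eigenvalues λ = -2, -6.
For λ=-2: (A-λI) row 1 is [0, 8], so an eigenvector is (1, 0).
For λ=-6: (A-λI) row 1 is [4, 8], so an eigenvector is (-2, 1).
General solution: c_1e^(-2t)(1,0) + c_2e^(-6t)(-2,1).
Applying x(0)=-2, z(0)=-2 gives c_1=-6, c_2=-2.

x(t) = -6e^(-2t) + 4e^(-6t), z(t) = -2e^(-6t)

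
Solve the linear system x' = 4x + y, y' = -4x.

Coefficient matrix A = [[4, 1], [-4, 0]].
Characteristic polynomial det(A - λI) = λ^2 - 4λ + 4 = 0.
Single eigenvalue λ = 2 with algebraic multiplicity 2.
Eigenvector v = (1,-2); generalized eigenvector w with (A-λI)w=v is (0,1).
General solution: e^(2t)[c_1·v + c_2·(t·v + w)].

x(t) = c_1e^(2t) + c_2te^(2t), y(t) = -2c_1e^(2t) - 2c_2te^(2t) + c_2e^(2t)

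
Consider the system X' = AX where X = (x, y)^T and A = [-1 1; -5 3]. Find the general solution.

Coefficient matrix A = [[-1, 1], [-5, 3]].
Characteristic polynomial det(A - λI) = λ^2 - 2λ + 2 = 0.
Eigenvalues λ = 1 ± i (complex conjugate pair).
For λ=1+i: an eigenvector is (0,1) - i(1,2) = (0 - i, 1 - 2i).
A real fundamental pair from Re and Im of e^((1+i)t)v: X_1 = e^(t)(cos(t)·(0,1) + sin(t)·(1,2)), X_2 = e^(t)(sin(t)·(0,1) - cos(t)·(1,2)).
General solution: c_1X_1 + c_2X_2.

x(t) = c_1e^(t)sin(t) - c_2e^(t)cos(t), y(t) = 2c_1e^(t)sin(t) + c_1e^(t)cos(t) + c_2e^(t)sin(t) - 2c_2e^(t)cos(t)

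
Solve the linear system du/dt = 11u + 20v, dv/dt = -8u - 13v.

Coefficient matrix A = [[11, 20], [-8, -13]].
Characteristic polynomial det(A - λI) = λ^2 + 2λ + 17 = 0.
Eigenvalues λ = -1 ± 4i (complex conjugate pair).
For λ=-1+4i: an eigenvector is (2,-1) - i(1,-1) = (2 - i, -1 + i).
A real fundamental pair from Re and Im of e^((-1+4i)t)v: X_1 = e^(-t)(cos(4t)·(2,-1) + sin(4t)·(1,-1)), X_2 = e^(-t)(sin(4t)·(2,-1) - cos(4t)·(1,-1)).
General solution: c_1X_1 + c_2X_2.

u(t) = c_1e^(-t)sin(4t) + 2c_1e^(-t)cos(4t) + 2c_2e^(-t)sin(4t) - c_2e^(-t)cos(4t), v(t) = -c_1e^(-t)sin(4t) - c_1e^(-t)cos(4t) - c_2e^(-t)sin(4t) + c_2e^(-t)cos(4t)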